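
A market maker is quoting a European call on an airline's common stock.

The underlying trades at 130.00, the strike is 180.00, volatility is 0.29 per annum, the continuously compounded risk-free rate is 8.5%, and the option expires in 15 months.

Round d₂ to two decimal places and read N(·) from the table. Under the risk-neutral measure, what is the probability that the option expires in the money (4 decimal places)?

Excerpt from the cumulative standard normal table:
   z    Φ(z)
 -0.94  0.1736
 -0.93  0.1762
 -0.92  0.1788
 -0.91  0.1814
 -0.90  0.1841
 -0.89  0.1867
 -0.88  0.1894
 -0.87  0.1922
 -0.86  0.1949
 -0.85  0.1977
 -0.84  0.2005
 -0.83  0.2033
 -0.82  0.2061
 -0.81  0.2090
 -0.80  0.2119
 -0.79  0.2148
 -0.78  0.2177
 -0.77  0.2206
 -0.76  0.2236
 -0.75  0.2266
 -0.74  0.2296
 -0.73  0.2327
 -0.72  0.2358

0.2005

T = 1.25;  σ√T = 0.3242
ln(S/K) + (r + σ²/2)T = ln(130/180) + (0.085 + 0.29²/2)·1.25 = -0.3254 + 0.1588 = -0.1666
d₁ = -0.1666 / 0.3242 = -0.5139 ≈ -0.51
d₂ = d₁ − σ√T = -0.5139 − 0.3242 = -0.8381 ≈ -0.84
Pr(exercise) under Q = N(d₂) = 0.2005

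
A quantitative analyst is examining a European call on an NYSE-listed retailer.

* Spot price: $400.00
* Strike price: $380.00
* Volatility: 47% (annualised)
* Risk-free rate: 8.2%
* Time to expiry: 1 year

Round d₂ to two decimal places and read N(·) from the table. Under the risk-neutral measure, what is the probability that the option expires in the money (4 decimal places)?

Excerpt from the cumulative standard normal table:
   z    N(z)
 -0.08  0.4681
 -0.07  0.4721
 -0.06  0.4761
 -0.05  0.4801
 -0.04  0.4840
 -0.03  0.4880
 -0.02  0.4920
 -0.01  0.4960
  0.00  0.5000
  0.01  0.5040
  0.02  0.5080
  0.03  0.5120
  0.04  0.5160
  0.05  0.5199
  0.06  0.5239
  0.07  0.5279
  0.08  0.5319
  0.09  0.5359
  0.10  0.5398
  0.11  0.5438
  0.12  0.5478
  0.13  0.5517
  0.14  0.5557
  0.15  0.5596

σ√T = 0.47·√1 = 0.4700
d₁ = [ln(400/380) + (0.082 + 0.47²/2)·1] / 0.4700 = [0.0513 + 0.1925] / 0.4700 = 0.5186 ≈ 0.52
d₂ = d₁ − σ√T = 0.5186 − 0.4700 = 0.0486 ≈ 0.05
Pr(exercise) under Q = N(d₂) = 0.5199

0.5199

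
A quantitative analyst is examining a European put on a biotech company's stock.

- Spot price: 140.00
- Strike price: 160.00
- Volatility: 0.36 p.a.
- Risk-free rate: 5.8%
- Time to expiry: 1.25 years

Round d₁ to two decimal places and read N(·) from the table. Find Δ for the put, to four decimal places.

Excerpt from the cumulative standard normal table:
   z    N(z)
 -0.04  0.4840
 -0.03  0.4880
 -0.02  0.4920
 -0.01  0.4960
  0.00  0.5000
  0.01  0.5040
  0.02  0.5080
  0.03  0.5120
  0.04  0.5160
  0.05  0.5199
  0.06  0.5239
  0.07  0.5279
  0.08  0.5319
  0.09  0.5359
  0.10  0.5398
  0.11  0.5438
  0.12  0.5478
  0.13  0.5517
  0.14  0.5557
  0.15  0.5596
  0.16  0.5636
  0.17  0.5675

σ√T = 0.36·√1.25 = 0.4025
d₁ = [ln(140/160) + (0.058 + 0.36²/2)·1.25] / 0.4025 = [-0.1335 + 0.1535] / 0.4025 = 0.0496 ⇒ 0.05
N(d₁) = N(0.05) = 0.5199
Δ_put = N(d₁) − 1 = 0.5199 − 1 = -0.4801

-0.4801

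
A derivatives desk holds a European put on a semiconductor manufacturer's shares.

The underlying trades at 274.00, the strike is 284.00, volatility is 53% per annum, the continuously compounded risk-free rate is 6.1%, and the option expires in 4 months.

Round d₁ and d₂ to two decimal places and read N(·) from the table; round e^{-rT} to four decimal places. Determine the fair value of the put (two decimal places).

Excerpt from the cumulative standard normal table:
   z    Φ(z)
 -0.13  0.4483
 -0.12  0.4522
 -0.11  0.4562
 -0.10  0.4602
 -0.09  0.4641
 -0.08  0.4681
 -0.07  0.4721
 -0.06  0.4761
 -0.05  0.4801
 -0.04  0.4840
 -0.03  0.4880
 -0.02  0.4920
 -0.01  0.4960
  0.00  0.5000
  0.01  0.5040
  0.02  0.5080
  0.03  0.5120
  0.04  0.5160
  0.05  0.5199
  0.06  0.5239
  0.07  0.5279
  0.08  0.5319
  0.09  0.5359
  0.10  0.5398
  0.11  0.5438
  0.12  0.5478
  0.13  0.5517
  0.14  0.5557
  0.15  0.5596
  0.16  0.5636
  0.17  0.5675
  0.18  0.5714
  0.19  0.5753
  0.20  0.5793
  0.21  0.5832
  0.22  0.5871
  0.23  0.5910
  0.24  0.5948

35.12

T = 0.3333;  σ√T = 0.3060
d₁ = [ln(274/284) + (0.061 + 0.53²/2)·0.3333] / 0.3060 = [-0.0358 + 0.0672] / 0.3060 = 0.1023 ⇒ 0.10
d₂ = d₁ − σ√T = 0.1023 − 0.3060 = -0.2037 ⇒ -0.20
exp(−rT) = exp(−0.061·0.3333) = 0.9799
N(−d₂) = N(0.20) = 0.5793;  N(−d₁) = N(-0.10) = 0.4602
P = 284·0.9799·0.5793 − 274·0.4602 = 161.2143 − 126.0948 = 35.1195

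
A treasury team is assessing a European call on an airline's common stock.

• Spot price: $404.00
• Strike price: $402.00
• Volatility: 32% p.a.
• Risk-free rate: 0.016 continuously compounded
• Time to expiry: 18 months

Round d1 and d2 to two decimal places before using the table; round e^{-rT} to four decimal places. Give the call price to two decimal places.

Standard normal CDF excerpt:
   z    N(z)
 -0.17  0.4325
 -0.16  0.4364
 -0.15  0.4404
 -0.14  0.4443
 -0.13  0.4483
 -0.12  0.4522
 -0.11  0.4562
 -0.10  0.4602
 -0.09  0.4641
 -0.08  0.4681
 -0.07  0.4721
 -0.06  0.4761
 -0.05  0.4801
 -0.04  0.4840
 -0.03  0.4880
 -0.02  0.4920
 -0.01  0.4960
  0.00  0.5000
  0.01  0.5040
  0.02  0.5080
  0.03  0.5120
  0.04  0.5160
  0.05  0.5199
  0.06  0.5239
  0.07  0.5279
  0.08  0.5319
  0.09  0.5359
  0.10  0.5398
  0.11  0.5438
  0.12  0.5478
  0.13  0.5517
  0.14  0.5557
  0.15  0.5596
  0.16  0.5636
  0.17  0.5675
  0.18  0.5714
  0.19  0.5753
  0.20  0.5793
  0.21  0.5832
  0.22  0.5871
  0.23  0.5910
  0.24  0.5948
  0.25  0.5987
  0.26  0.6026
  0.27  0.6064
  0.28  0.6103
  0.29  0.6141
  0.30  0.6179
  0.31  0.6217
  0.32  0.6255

T = 1.5;  σ√T = 0.3919
d₁ = [ln(404/402) + (0.016 + 0.32²/2)·1.5] / 0.3919 = [0.0050 + 0.1008] / 0.3919 = 0.2699 ≈ 0.27
d₂ = d₁ − σ√T = 0.2699 − 0.3919 = -0.1221 ≈ -0.12
exp(−rT) = exp(−0.016·1.5) = 0.9763
N(d₁) = N(0.27) = 0.6064;  N(d₂) = N(-0.12) = 0.4522
C = 404·0.6064 − 402·0.9763·0.4522 = 244.9856 − 177.4761 = 67.5095

$67.51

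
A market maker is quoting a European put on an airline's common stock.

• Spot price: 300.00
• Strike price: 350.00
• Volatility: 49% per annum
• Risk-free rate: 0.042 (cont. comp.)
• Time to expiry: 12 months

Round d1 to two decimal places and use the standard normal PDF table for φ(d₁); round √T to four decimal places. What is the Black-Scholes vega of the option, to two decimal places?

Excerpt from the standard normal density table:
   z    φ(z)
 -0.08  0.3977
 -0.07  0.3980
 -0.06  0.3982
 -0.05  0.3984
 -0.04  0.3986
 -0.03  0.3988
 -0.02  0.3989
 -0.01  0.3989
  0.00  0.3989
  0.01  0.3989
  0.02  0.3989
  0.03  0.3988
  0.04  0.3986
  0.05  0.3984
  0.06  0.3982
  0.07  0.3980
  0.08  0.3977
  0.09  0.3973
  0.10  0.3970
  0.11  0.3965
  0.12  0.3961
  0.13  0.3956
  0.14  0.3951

119.67

σ√T = 0.49 × 1.0000 = 0.4900
d₁ = [ln(300/350) + (0.042 + ½·0.49²)·1] / (σ√T) = (-0.1542 + 0.1620) / 0.4900 = 0.0161 ⇒ 0.02
√T = √1 = 1.0000
φ(d₁) = φ(0.02) = 0.3989
vega = S·φ(d₁)·√T = 300·0.3989·1.0000 = 119.6700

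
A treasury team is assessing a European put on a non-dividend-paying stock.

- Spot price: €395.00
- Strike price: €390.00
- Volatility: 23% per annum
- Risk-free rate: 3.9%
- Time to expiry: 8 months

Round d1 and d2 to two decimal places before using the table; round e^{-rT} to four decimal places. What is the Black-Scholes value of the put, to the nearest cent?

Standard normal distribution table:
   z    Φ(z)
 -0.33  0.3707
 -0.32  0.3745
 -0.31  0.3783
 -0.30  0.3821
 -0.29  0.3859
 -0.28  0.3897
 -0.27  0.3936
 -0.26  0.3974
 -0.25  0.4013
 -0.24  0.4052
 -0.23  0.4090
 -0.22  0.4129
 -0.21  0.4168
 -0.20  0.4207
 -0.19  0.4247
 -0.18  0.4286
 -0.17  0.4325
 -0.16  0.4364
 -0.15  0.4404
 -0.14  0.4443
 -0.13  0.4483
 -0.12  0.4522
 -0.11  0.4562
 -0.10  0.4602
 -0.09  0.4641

€22.42

σ√T = 0.23·√0.6667 = 0.1878
ln(S/K) + (r + σ²/2)T = ln(395/390) + (0.039 + 0.23²/2)·0.6667 = 0.0127 + 0.0436 = 0.0564
d₁ = 0.0564 / 0.1878 = 0.3002 ⇒ 0.30
d₂ = d₁ − σ√T = 0.3002 − 0.1878 = 0.1124 ⇒ 0.11
e^(−rT) = e^(−0.039·0.6667) = 0.9743
P = 390·0.9743·N(-0.11) − 395·N(-0.30) = 390·0.9743·0.4562 − 395·0.3821 = 173.3455 − 150.9295 = 22.4160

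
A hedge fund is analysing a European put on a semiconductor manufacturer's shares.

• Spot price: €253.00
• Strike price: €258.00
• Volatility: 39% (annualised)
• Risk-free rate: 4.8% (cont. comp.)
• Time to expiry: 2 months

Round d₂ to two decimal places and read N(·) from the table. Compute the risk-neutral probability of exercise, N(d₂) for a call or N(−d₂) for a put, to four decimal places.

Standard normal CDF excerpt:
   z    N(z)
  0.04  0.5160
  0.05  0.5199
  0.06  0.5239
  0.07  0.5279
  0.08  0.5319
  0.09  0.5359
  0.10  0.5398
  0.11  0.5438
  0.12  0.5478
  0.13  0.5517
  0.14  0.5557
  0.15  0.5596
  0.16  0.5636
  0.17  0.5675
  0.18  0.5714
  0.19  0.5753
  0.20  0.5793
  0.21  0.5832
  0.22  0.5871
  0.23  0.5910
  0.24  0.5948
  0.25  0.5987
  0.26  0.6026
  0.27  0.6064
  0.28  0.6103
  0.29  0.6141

0.5596

T = 0.1667;  σ√T = 0.1592
d₁ = [ln(253/258) + (0.048 + ½·0.39²)·0.1667] / (σ√T) = (-0.0196 + 0.0207) / 0.1592 = 0.0069 → 0.01
d₂ = 0.0069 − 0.1592 = -0.1523 → -0.15
Risk-neutral Pr[S_T < K] = N(−d₂) = N(0.15) = 0.5596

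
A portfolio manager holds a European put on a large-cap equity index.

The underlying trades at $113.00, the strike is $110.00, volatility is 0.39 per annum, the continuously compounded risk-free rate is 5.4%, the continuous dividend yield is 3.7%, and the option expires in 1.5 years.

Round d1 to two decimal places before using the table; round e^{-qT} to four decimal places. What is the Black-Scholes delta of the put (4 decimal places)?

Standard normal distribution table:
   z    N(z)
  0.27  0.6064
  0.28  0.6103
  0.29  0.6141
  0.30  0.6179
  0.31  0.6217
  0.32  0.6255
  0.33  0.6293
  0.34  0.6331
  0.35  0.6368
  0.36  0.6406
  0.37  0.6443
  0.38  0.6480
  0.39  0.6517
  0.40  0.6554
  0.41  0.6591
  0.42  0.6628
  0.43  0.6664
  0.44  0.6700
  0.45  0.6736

T = 1.5;  σ√T = 0.4777
d₁ = [ln(113/110) + (0.054 − 0.037 + ½·0.39²)·1.5] / (σ√T) = (0.0269 + 0.1396) / 0.4777 = 0.3485 → 0.35
N(d₁) = N(0.35) = 0.6368
Δ_put = exp(−qT)·(N(d₁) − 1) = 0.9460·(0.6368 − 1) = -0.3436

-0.3436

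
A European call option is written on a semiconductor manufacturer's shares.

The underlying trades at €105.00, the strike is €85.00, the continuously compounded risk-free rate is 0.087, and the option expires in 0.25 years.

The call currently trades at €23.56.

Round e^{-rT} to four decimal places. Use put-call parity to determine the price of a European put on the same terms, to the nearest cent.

€1.73

exp(−rT) = exp(−0.087·0.25) = 0.9785
Put-call parity: C − P = S − K·e^(−rT) = 105 − 85·0.9785 = 105 − 83.1725 = 21.8275
P = C − (C − P) = 23.56 − (21.8275) = 1.7325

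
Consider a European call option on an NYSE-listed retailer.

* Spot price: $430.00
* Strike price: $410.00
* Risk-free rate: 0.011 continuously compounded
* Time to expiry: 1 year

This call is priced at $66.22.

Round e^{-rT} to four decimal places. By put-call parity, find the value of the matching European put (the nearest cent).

e^(−rT) = e^(−0.011·1) = 0.9891
Put-call parity: C − P = S − K·e^(−rT) = 430 − 410·0.9891 = 430 − 405.5310 = 24.4690
P = C − (C − P) = 66.22 − (24.4690) = 41.7510

$41.75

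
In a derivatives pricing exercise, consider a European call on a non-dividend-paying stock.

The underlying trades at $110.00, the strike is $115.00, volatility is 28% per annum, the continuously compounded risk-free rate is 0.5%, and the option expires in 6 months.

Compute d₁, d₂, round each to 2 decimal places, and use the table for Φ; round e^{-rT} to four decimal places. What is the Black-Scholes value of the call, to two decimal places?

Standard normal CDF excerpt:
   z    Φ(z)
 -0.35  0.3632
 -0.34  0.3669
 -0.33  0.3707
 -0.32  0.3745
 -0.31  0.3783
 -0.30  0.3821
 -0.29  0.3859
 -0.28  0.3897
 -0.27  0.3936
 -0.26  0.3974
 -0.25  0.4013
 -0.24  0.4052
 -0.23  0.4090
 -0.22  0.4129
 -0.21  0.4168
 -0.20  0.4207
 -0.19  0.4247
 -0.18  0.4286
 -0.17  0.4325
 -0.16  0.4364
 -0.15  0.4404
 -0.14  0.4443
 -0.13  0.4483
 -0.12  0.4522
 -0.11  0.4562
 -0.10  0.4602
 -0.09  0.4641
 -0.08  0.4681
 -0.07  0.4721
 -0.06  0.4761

$6.79

σ√T = 0.28 × 0.7071 = 0.1980
d₁ = [ln(110/115) + (0.005 + 0.28²/2)·0.5] / 0.1980 = [-0.0445 + 0.0221] / 0.1980 = -0.1129 ⇒ -0.11
d₂ = d₁ − σ√T = -0.1129 − 0.1980 = -0.3109 ⇒ -0.31
e^(−rT) = e^(−0.005·0.5) = 0.9975
N(d₁) = N(-0.11) = 0.4562;  N(d₂) = N(-0.31) = 0.3783
C = 110·0.4562 − 115·0.9975·0.3783 = 50.1820 − 43.3957 = 6.7863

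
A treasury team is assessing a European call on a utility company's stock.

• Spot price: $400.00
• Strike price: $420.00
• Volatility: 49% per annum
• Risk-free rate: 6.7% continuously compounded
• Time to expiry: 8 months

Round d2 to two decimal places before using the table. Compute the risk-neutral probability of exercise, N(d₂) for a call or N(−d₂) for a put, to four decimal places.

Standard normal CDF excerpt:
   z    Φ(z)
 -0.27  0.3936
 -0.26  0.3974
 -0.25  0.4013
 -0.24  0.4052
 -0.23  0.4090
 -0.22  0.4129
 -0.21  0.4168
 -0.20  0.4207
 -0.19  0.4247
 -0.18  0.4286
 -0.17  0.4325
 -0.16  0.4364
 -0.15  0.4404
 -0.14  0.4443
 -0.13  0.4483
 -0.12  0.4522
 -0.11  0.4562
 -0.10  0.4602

σ√T = 0.49 × 0.8165 = 0.4001
d₁ = [ln(400/420) + (0.067 + 0.49²/2)·0.6667] / 0.4001 = [-0.0488 + 0.1247] / 0.4001 = 0.1897 ≈ 0.19
d₂ = d₁ − σ√T = 0.1897 − 0.4001 = -0.2103 ≈ -0.21
Pr(exercise) under Q = N(d₂) = 0.4168

0.4168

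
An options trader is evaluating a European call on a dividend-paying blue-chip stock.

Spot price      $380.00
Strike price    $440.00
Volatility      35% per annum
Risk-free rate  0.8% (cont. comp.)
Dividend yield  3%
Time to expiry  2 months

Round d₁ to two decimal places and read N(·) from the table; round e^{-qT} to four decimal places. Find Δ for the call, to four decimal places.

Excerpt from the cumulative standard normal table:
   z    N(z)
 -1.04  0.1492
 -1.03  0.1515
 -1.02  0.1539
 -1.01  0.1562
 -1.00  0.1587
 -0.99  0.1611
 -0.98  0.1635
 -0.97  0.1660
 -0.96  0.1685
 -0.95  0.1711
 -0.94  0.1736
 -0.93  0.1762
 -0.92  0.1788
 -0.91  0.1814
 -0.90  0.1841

0.1627

σ√T = 0.35 × 0.4082 = 0.1429
d₁ = [ln(380/440) + (0.008 − 0.03 + 0.35²/2)·0.1667] / 0.1429 = [-0.1466 + 0.0065] / 0.1429 = -0.9802 → -0.98
N(d₁) = N(-0.98) = 0.1635
Δ_call = e^(−qT)·N(d₁) = 0.9950·0.1635 = 0.1627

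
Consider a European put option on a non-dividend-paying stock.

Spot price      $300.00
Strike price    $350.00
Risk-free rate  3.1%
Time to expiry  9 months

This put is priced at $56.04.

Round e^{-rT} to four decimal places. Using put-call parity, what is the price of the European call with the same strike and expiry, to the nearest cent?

$14.09

e^(−rT) = e^(−0.031·0.75) = 0.9770
Put-call parity: C − P = S − K·e^(−rT) = 300 − 350·0.9770 = 300 − 341.9500 = -41.9500
C = P + (C − P) = 56.04 + (-41.9500) = 14.0900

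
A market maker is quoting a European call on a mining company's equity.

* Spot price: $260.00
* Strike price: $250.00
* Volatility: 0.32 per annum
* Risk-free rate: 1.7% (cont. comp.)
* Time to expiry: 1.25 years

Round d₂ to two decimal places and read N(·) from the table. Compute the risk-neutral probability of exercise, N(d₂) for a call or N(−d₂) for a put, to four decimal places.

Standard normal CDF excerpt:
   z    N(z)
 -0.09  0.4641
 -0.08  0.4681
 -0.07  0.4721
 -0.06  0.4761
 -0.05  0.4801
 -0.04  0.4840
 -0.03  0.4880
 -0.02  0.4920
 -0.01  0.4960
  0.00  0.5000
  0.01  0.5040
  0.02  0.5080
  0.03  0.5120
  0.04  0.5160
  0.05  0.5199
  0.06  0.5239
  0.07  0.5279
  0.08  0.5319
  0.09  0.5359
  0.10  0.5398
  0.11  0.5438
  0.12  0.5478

T = 1.25;  σ√T = 0.3578
d₁ = [ln(260/250) + (0.017 + 0.32²/2)·1.25] / 0.3578 = [0.0392 + 0.0853] / 0.3578 = 0.3479 → 0.35
d₂ = d₁ − σ√T = 0.3479 − 0.3578 = -0.0099 → -0.01
Risk-neutral Pr[S_T > K] = N(d₂) = N(-0.01) = 0.4960

0.4960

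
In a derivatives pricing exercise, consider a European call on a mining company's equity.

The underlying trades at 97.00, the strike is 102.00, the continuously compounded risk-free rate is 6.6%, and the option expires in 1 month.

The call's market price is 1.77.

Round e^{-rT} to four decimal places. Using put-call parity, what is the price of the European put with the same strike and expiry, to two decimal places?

6.21

exp(−rT) = exp(−0.066·0.08333) = 0.9945
Put-call parity: C − P = S − K·e^(−rT) = 97 − 102·0.9945 = 97 − 101.4390 = -4.4390
P = C − (C − P) = 1.77 − (-4.4390) = 6.2090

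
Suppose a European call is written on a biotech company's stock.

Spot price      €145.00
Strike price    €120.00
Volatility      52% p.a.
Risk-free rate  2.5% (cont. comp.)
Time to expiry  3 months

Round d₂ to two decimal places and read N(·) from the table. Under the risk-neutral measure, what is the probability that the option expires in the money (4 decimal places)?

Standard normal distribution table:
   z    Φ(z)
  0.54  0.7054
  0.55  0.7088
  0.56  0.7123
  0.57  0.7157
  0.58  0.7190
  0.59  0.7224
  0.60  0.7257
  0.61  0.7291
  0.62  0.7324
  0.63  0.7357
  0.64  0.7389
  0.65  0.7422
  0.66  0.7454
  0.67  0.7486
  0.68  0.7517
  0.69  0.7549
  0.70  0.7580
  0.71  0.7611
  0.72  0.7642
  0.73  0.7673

σ√T = 0.52 × 0.5000 = 0.2600
d₁ = [ln(145/120) + (0.025 + 0.52²/2)·0.25] / 0.2600 = [0.1892 + 0.0401] / 0.2600 = 0.8819 → 0.88
d₂ = d₁ − σ√T = 0.8819 − 0.2600 = 0.6219 → 0.62
Risk-neutral Pr[S_T > K] = N(d₂) = N(0.62) = 0.7324

0.7324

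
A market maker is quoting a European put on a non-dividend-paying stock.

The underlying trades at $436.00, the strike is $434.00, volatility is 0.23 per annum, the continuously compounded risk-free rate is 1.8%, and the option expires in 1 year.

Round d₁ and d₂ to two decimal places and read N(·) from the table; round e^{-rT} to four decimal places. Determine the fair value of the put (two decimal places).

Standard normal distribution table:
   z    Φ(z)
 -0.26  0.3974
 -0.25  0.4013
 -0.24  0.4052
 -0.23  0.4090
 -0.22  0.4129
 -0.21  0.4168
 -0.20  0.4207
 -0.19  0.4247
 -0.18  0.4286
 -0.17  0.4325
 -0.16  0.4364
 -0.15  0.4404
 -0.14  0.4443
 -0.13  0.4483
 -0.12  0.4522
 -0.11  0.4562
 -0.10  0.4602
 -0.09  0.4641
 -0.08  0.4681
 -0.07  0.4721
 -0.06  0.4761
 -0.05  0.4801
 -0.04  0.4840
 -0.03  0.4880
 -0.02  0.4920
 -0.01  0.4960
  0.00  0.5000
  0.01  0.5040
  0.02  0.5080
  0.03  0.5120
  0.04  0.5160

T = 1;  σ√T = 0.2300
d₁ = [ln(436/434) + (0.018 + 0.23²/2)·1] / 0.2300 = [0.0046 + 0.0445] / 0.2300 = 0.2133 → 0.21
d₂ = d₁ − σ√T = 0.2133 − 0.2300 = -0.0167 → -0.02
e^(−rT) = e^(−0.018·1) = 0.9822
N(−d₂) = N(0.02) = 0.5080;  N(−d₁) = N(-0.21) = 0.4168
P = 434·0.9822·0.5080 − 436·0.4168 = 216.5476 − 181.7248 = 34.8228

$34.82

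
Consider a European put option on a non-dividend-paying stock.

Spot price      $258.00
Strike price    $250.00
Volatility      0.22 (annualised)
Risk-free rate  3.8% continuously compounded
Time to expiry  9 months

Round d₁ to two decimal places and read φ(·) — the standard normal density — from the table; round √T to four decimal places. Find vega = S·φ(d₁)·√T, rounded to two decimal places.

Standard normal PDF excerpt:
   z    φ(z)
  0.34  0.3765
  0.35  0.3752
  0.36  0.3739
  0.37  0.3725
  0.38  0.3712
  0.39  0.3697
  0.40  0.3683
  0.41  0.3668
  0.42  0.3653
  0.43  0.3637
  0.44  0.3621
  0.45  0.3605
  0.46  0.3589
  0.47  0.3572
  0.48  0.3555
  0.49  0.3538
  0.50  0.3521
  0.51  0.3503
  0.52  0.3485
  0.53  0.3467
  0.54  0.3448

σ√T = 0.22 × 0.8660 = 0.1905
d₁ = [ln(258/250) + (0.038 + 0.22²/2)·0.75] / 0.1905 = [0.0315 + 0.0466] / 0.1905 = 0.4102 which rounds to 0.41
√T = √0.75 = 0.8660
φ(d₁) = φ(0.41) = 0.3668
vega = S·φ(d₁)·√T = 258·0.3668·0.8660 = 81.9534
(Call and put vega coincide under Black-Scholes.)

81.95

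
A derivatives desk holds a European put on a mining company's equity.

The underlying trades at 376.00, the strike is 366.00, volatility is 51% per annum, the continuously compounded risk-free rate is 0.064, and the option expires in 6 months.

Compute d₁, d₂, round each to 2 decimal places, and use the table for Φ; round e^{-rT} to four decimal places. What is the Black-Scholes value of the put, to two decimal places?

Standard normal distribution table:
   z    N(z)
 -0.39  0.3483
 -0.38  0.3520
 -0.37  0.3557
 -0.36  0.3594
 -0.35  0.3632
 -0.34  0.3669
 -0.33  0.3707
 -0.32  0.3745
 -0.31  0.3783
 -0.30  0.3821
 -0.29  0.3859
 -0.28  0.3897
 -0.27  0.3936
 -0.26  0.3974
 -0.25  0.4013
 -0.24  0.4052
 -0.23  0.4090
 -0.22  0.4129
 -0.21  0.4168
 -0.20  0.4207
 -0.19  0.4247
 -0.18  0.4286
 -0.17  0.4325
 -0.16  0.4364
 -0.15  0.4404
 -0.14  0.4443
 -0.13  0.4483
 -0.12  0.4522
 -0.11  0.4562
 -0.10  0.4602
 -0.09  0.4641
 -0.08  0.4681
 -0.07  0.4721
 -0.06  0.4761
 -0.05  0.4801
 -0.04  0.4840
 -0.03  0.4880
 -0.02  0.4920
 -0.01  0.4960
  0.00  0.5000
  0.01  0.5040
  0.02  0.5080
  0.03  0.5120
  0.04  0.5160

σ√T = 0.51·√0.5 = 0.3606
ln(S/K) + (r + σ²/2)T = ln(376/366) + (0.064 + 0.51²/2)·0.5 = 0.0270 + 0.0970 = 0.1240
d₁ = 0.1240 / 0.3606 = 0.3438 → 0.34
d₂ = d₁ − σ√T = 0.3438 − 0.3606 = -0.0168 → -0.02
e^(−rT) = e^(−0.064·0.5) = 0.9685
N(−d₂) = N(0.02) = 0.5080;  N(−d₁) = N(-0.34) = 0.3669
P = 366·0.9685·0.5080 − 376·0.3669 = 180.0713 − 137.9544 = 42.1169

42.12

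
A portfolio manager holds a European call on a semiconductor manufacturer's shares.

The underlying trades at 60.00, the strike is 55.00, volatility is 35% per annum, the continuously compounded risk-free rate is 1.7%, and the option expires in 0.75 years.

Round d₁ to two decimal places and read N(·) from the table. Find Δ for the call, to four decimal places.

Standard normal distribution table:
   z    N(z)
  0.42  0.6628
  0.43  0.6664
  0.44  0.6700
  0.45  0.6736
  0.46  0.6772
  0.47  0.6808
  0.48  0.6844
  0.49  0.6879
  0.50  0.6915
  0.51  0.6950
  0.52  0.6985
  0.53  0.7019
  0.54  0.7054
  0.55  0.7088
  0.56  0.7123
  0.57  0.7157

0.6844

T = 0.75;  σ√T = 0.3031
d₁ = [ln(60/55) + (0.017 + ½·0.35²)·0.75] / (σ√T) = (0.0870 + 0.0587) / 0.3031 = 0.4807 which rounds to 0.48
N(d₁) = N(0.48) = 0.6844
Δ_call = N(d₁) = 0.6844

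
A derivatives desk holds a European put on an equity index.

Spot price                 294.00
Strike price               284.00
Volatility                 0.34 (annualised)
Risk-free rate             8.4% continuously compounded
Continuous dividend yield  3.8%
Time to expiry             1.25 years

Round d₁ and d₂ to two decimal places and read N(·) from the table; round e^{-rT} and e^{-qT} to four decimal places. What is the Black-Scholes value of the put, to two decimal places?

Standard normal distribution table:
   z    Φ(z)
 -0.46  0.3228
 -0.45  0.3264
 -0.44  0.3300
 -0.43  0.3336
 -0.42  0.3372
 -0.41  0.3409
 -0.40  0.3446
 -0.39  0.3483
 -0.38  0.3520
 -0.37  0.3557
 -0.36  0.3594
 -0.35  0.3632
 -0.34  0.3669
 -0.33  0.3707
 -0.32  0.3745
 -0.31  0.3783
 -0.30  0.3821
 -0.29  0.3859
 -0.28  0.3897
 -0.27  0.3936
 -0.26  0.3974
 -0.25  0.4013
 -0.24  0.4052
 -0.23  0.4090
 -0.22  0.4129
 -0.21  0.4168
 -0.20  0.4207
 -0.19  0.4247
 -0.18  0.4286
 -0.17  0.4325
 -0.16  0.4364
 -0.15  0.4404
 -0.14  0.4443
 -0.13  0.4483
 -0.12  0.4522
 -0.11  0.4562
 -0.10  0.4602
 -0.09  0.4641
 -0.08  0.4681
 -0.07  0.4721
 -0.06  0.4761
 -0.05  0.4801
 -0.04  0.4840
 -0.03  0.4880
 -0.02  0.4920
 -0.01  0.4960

σ√T = 0.34·√1.25 = 0.3801
d₁ = [ln(294/284) + (0.084 − 0.038 + ½·0.34²)·1.25] / (σ√T) = (0.0346 + 0.1298) / 0.3801 = 0.4324 ⇒ 0.43
d₂ = 0.4324 − 0.3801 = 0.0522 ⇒ 0.05
exp(−qT) = exp(−0.038·1.25) = 0.9536;  exp(−rT) = exp(−0.084·1.25) = 0.9003
N(−d₂) = N(-0.05) = 0.4801;  N(−d₁) = N(-0.43) = 0.3336
P = 284·0.9003·0.4801 − 294·0.9536·0.3336 = 122.7545 − 93.5276 = 29.2269

29.23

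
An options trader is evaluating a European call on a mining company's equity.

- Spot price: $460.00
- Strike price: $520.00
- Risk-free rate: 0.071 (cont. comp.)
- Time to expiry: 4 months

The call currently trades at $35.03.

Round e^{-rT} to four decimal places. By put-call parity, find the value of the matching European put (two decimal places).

e^(−rT) = e^(−0.071·0.3333) = 0.9766
Put-call parity: C − P = S − K·e^(−rT) = 460 − 520·0.9766 = 460 − 507.8320 = -47.8320
P = C − (C − P) = 35.03 − (-47.8320) = 82.8620

$82.86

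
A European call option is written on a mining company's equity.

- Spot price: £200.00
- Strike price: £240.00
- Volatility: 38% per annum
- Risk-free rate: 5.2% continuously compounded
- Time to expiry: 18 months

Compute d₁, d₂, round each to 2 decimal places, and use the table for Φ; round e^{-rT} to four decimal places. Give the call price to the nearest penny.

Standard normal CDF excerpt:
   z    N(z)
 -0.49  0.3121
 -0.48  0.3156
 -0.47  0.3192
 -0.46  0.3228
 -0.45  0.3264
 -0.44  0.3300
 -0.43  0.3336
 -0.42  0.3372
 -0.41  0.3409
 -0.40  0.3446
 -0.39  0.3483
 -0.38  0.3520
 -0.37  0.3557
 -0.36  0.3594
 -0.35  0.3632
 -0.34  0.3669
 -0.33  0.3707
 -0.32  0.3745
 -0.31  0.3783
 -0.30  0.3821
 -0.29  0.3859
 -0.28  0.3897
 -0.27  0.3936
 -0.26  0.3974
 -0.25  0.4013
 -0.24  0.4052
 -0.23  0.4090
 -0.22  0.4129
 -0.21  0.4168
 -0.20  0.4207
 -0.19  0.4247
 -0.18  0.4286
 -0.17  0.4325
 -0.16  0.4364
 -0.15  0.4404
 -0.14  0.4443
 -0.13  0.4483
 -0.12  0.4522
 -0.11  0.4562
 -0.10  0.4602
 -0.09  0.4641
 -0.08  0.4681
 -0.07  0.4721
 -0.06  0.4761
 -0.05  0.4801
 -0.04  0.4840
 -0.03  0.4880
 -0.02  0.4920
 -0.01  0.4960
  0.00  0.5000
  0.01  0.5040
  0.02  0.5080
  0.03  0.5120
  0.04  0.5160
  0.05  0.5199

σ√T = 0.38 × 1.2247 = 0.4654
d₁ = [ln(200/240) + (0.052 + 0.38²/2)·1.5] / 0.4654 = [-0.1823 + 0.1863] / 0.4654 = 0.0085 ≈ 0.01
d₂ = d₁ − σ√T = 0.0085 − 0.4654 = -0.4569 ≈ -0.46
exp(−rT) = exp(−0.052·1.5) = 0.9250
N(d₁) = N(0.01) = 0.5040;  N(d₂) = N(-0.46) = 0.3228
C = 200·0.5040 − 240·0.9250·0.3228 = 100.8000 − 71.6616 = 29.1384

£29.14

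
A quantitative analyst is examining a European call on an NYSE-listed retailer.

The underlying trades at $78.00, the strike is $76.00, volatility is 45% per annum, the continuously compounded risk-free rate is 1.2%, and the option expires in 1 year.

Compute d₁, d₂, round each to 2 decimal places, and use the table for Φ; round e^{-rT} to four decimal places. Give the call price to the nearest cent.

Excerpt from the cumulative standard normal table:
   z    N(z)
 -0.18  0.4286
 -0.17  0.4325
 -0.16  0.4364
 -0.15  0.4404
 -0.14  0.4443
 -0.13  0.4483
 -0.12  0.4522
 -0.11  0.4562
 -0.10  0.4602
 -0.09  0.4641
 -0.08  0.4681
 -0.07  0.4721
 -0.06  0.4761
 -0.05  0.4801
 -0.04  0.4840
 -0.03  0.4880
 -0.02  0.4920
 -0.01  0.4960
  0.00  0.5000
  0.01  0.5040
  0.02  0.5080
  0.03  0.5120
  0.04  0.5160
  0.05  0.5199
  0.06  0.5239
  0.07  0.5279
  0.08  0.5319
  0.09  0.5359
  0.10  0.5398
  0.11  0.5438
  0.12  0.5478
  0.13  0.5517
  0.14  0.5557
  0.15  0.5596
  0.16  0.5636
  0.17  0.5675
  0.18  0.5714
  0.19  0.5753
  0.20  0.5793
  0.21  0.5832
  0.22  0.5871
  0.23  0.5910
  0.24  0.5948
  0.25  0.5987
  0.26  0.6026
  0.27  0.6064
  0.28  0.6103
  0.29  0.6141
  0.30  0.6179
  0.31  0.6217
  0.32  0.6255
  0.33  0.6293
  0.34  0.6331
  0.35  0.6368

σ√T = 0.45·√1 = 0.4500
ln(S/K) + (r + σ²/2)T = ln(78/76) + (0.012 + 0.45²/2)·1 = 0.0260 + 0.1133 = 0.1392
d₁ = 0.1392 / 0.4500 = 0.3094 which rounds to 0.31
d₂ = d₁ − σ√T = 0.3094 − 0.4500 = -0.1406 which rounds to -0.14
e^(−rT) = e^(−0.012·1) = 0.9881
N(d₁) = N(0.31) = 0.6217;  N(d₂) = N(-0.14) = 0.4443
C = 78·0.6217 − 76·0.9881·0.4443 = 48.4926 − 33.3650 = 15.1276

$15.13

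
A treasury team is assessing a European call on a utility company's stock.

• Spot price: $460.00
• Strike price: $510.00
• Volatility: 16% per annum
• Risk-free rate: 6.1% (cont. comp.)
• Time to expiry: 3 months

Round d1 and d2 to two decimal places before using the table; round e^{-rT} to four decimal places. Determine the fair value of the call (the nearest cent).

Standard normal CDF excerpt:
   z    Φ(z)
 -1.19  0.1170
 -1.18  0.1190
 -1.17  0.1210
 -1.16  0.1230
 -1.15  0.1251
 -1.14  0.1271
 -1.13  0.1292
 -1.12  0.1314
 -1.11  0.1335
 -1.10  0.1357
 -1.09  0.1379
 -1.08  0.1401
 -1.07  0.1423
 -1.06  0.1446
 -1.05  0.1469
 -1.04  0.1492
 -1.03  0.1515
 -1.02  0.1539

$2.67

σ√T = 0.16 × 0.5000 = 0.0800
d₁ = [ln(460/510) + (0.061 + ½·0.16²)·0.25] / (σ√T) = (-0.1032 + 0.0185) / 0.0800 = -1.0592 → -1.06
d₂ = -1.0592 − 0.0800 = -1.1392 → -1.14
exp(−rT) = exp(−0.061·0.25) = 0.9849
N(d₁) = N(-1.06) = 0.1446;  N(d₂) = N(-1.14) = 0.1271
C = 460·0.1446 − 510·0.9849·0.1271 = 66.5160 − 63.8422 = 2.6738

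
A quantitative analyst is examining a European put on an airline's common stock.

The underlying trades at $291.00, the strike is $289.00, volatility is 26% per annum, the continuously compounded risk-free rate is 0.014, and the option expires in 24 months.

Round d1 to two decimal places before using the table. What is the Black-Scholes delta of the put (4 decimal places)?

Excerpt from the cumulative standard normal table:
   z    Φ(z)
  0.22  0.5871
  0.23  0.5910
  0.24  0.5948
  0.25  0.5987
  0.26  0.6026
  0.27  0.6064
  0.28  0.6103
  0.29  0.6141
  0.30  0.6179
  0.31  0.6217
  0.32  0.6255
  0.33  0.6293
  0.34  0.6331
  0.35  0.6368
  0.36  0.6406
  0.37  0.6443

-0.3897

σ√T = 0.26 × 1.4142 = 0.3677
ln(S/K) + (r + σ²/2)T = ln(291/289) + (0.014 + 0.26²/2)·2 = 0.0069 + 0.0956 = 0.1025
d₁ = 0.1025 / 0.3677 = 0.2788 which rounds to 0.28
N(d₁) = N(0.28) = 0.6103
Δ_put = N(d₁) − 1 = 0.6103 − 1 = -0.3897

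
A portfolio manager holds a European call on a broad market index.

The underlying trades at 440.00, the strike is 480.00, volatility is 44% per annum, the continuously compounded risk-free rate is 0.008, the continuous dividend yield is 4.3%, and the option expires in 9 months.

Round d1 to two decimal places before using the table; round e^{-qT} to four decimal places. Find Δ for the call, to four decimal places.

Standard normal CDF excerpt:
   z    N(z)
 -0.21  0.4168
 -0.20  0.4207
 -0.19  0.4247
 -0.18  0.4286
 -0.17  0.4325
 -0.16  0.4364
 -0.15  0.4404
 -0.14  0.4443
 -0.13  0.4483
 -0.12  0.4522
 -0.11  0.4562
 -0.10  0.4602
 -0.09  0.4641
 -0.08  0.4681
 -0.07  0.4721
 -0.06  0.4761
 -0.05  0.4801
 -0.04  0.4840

0.4417

σ√T = 0.44·√0.75 = 0.3811
d₁ = [ln(440/480) + (0.008 − 0.043 + 0.44²/2)·0.75] / 0.3811 = [-0.0870 + 0.0464] / 0.3811 = -0.1067 ⇒ -0.11
N(d₁) = N(-0.11) = 0.4562
Δ_call = e^(−qT)·N(d₁) = 0.9683·0.4562 = 0.4417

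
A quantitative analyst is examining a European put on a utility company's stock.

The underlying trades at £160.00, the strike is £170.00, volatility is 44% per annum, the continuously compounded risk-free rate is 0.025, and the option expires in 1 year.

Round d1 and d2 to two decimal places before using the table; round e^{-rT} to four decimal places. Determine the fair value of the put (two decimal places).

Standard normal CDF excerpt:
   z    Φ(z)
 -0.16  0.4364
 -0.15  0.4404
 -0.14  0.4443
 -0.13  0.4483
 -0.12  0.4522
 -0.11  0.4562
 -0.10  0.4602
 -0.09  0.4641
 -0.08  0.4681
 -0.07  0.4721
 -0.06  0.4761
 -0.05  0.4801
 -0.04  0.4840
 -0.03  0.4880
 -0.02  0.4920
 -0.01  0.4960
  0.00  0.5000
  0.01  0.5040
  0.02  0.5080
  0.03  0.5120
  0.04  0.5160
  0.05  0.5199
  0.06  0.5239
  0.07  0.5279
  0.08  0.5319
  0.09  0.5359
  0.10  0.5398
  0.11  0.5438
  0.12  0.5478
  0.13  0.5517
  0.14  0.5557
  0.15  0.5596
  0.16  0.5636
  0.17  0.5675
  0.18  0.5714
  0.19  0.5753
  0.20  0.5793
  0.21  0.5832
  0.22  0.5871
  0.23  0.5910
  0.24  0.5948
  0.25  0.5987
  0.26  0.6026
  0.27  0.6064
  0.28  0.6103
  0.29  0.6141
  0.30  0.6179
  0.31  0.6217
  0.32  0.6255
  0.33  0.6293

£31.36

σ√T = 0.44·√1 = 0.4400
ln(S/K) + (r + σ²/2)T = ln(160/170) + (0.025 + 0.44²/2)·1 = -0.0606 + 0.1218 = 0.0612
d₁ = 0.0612 / 0.4400 = 0.1390 → 0.14
d₂ = d₁ − σ√T = 0.1390 − 0.4400 = -0.3010 → -0.30
exp(−rT) = exp(−0.025·1) = 0.9753
N(−d₂) = N(0.30) = 0.6179;  N(−d₁) = N(-0.14) = 0.4443
P = 170·0.9753·0.6179 − 160·0.4443 = 102.4484 − 71.0880 = 31.3604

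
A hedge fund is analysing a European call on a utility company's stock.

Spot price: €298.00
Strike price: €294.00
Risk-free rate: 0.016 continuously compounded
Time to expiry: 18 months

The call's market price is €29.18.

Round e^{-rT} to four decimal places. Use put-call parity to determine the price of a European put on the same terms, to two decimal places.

e^(−rT) = e^(−0.016·1.5) = 0.9763
Put-call parity: C − P = S − K·e^(−rT) = 298 − 294·0.9763 = 298 − 287.0322 = 10.9678
P = C − (C − P) = 29.18 − (10.9678) = 18.2122

€18.21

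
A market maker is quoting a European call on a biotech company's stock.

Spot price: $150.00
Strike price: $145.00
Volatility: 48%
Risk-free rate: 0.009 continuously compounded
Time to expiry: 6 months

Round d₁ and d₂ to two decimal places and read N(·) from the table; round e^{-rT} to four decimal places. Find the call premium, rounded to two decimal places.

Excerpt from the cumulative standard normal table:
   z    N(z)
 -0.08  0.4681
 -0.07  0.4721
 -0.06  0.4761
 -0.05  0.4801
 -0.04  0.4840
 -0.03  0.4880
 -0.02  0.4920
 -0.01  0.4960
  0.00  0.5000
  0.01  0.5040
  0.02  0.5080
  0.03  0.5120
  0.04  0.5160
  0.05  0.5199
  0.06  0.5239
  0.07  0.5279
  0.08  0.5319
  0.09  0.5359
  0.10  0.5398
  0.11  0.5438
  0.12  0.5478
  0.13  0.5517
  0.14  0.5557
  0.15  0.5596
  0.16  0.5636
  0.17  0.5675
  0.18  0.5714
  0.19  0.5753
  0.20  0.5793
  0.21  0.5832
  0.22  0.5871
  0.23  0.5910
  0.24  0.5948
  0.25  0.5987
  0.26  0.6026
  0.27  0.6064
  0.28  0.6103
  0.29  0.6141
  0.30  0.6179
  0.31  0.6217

$22.82

σ√T = 0.48 × 0.7071 = 0.3394
d₁ = [ln(150/145) + (0.009 + ½·0.48²)·0.5] / (σ√T) = (0.0339 + 0.0621) / 0.3394 = 0.2828 which rounds to 0.28
d₂ = 0.2828 − 0.3394 = -0.0566 which rounds to -0.06
e^(−rT) = e^(−0.009·0.5) = 0.9955
N(d₁) = N(0.28) = 0.6103;  N(d₂) = N(-0.06) = 0.4761
C = 150·0.6103 − 145·0.9955·0.4761 = 91.5450 − 68.7238 = 22.8212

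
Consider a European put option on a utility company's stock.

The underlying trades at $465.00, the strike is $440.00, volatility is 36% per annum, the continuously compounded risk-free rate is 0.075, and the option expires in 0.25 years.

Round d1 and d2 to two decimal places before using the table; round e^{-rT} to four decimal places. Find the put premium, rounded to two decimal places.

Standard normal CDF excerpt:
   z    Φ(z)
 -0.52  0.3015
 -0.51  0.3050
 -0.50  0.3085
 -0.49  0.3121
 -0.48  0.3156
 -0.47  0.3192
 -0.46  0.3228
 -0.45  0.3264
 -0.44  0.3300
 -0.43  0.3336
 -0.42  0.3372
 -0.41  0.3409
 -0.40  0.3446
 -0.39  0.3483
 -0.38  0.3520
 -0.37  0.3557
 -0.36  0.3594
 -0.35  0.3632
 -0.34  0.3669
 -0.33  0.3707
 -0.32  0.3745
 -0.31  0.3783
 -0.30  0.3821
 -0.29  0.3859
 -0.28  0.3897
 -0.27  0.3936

σ√T = 0.36 × 0.5000 = 0.1800
ln(S/K) + (r + σ²/2)T = ln(465/440) + (0.075 + 0.36²/2)·0.25 = 0.0553 + 0.0349 = 0.0902
d₁ = 0.0902 / 0.1800 = 0.5012 which rounds to 0.50
d₂ = d₁ − σ√T = 0.5012 − 0.1800 = 0.3212 which rounds to 0.32
e^(−rT) = e^(−0.075·0.25) = 0.9814
N(−d₂) = N(-0.32) = 0.3745;  N(−d₁) = N(-0.50) = 0.3085
P = 440·0.9814·0.3745 − 465·0.3085 = 161.7151 − 143.4525 = 18.2626

$18.26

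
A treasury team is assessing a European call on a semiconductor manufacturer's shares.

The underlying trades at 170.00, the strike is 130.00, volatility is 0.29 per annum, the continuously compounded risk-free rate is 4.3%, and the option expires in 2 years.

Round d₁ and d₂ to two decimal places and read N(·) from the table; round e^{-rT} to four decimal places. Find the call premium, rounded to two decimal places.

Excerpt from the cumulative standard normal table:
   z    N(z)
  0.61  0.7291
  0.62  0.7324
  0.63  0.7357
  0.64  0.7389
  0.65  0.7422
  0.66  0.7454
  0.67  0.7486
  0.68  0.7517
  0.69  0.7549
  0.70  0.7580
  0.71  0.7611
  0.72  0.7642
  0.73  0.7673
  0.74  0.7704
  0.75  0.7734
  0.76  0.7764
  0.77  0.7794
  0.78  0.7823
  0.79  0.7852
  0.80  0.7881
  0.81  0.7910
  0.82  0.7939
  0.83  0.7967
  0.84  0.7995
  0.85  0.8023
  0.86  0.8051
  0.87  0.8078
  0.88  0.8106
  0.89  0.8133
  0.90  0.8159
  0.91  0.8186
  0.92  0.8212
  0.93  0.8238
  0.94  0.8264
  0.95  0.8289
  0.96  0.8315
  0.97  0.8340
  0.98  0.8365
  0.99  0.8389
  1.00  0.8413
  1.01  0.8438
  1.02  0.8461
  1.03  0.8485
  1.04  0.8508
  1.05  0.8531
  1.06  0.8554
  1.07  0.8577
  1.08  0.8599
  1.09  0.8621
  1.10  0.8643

σ√T = 0.29 × 1.4142 = 0.4101
d₁ = [ln(170/130) + (0.043 + 0.29²/2)·2] / 0.4101 = [0.2683 + 0.1701] / 0.4101 = 1.0689 ≈ 1.07
d₂ = d₁ − σ√T = 1.0689 − 0.4101 = 0.6587 ≈ 0.66
e^(−rT) = e^(−0.043·2) = 0.9176
N(d₁) = N(1.07) = 0.8577;  N(d₂) = N(0.66) = 0.7454
C = 170·0.8577 − 130·0.9176·0.7454 = 145.8090 − 88.9173 = 56.8917

56.89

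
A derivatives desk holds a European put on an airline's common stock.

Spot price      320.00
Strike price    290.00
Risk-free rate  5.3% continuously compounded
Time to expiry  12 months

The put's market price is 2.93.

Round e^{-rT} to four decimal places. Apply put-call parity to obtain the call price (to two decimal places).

exp(−rT) = exp(−0.053·1) = 0.9484
Put-call parity: C − P = S − K·e^(−rT) = 320 − 290·0.9484 = 320 − 275.0360 = 44.9640
C = P + (C − P) = 2.93 + (44.9640) = 47.8940

47.89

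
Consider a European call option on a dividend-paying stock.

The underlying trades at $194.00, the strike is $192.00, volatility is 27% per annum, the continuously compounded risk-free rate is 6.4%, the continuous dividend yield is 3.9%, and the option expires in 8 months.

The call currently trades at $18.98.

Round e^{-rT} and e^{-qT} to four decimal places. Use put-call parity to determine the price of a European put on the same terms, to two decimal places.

$13.94

e^(−qT) = e^(−0.039·0.6667) = 0.9743;  e^(−rT) = e^(−0.064·0.6667) = 0.9582
Put-call parity: C − P = S·e^(−qT) − K·e^(−rT) = 194·0.9743 − 192·0.9582 = 189.0142 − 183.9744 = 5.0398
P = C − (C − P) = 18.98 − (5.0398) = 13.9402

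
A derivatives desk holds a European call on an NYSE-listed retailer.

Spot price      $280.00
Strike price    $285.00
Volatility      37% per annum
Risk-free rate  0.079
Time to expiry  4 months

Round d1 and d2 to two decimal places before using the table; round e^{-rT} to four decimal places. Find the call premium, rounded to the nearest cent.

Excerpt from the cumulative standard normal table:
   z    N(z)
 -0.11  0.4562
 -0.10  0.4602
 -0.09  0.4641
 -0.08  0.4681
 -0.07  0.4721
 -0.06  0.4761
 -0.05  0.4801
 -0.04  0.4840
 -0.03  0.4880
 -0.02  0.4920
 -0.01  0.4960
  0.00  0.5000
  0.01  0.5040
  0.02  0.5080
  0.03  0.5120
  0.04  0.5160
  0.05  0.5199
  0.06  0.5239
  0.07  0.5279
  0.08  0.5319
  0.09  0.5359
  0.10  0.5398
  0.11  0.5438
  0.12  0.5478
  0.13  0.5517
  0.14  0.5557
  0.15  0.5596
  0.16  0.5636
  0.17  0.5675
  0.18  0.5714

σ√T = 0.37·√0.3333 = 0.2136
d₁ = [ln(280/285) + (0.079 + ½·0.37²)·0.3333] / (σ√T) = (-0.0177 + 0.0491) / 0.2136 = 0.1472 ⇒ 0.15
d₂ = 0.1472 − 0.2136 = -0.0664 ⇒ -0.07
exp(−rT) = exp(−0.079·0.3333) = 0.9740
N(d₁) = N(0.15) = 0.5596;  N(d₂) = N(-0.07) = 0.4721
C = 280·0.5596 − 285·0.9740·0.4721 = 156.6880 − 131.0502 = 25.6378

$25.64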